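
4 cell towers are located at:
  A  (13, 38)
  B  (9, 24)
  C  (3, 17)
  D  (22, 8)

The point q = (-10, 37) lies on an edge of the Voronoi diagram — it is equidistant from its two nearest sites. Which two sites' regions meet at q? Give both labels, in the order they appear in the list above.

A and B

Squared distances from q to each site:
|qA|² = (-10−13)² + (37−38)² = 529 + 1 = 530
|qB|² = (-10−9)² + (37−24)² = 361 + 169 = 530
|qC|² = (-10−3)² + (37−17)² = 169 + 400 = 569
|qD|² = (-10−22)² + (37−8)² = 1024 + 841 = 1865
q is equidistant from A and B (both at squared distance 530), and every other site is strictly farther — so q lies on the A–B Voronoi edge.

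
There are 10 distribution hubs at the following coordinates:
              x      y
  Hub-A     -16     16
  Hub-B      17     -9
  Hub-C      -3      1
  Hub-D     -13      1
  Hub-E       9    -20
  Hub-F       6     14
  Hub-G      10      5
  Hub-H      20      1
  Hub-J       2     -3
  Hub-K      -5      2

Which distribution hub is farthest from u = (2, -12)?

Since √ is increasing, it suffices to compare squared distances:
d²(u, Hub-A) = 324 + 784 = 1108
d²(u, Hub-B) = 225 + 9 = 234
d²(u, Hub-C) = 25 + 169 = 194
d²(u, Hub-D) = 225 + 169 = 394
d²(u, Hub-E) = 49 + 64 = 113
d²(u, Hub-F) = 16 + 676 = 692
d²(u, Hub-G) = 64 + 289 = 353
d²(u, Hub-H) = 324 + 169 = 493
d²(u, Hub-J) = 0 + 81 = 81
d²(u, Hub-K) = 49 + 196 = 245
The largest is to Hub-A.

Hub-A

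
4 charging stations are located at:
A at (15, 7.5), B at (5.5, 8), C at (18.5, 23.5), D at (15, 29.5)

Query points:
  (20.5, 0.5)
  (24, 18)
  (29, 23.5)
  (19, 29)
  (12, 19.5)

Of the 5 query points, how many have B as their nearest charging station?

(20.5, 0.5) — d² to each: A:79.25, B:281.25, C:533, D:871.25 → nearest is A
(24, 18) — d² to each: A:191.25, B:442.25, C:60.5, D:213.25 → nearest is C
(29, 23.5) — d² to each: A:452, B:792.5, C:110.25, D:232 → nearest is C
(19, 29) — d² to each: A:478.25, B:623.25, C:30.5, D:16.25 → nearest is D
(12, 19.5) — d² to each: A:153, B:174.5, C:58.25, D:109 → nearest is C
0 of the 5 points have B as nearest.

0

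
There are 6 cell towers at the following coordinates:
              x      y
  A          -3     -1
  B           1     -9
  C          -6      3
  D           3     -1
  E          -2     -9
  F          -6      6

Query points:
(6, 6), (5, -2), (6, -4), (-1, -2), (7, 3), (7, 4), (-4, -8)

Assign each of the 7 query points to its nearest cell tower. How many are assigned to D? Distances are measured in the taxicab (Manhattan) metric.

5

(6, 6) — d to each: A:16, B:20, C:15, D:10, E:23, F:12 → nearest is D
(5, -2) — d to each: A:9, B:11, C:16, D:3, E:14, F:19 → nearest is D
(6, -4) — d to each: A:12, B:10, C:19, D:6, E:13, F:22 → nearest is D
(-1, -2) — d to each: A:3, B:9, C:10, D:5, E:8, F:13 → nearest is A
(7, 3) — d to each: A:14, B:18, C:13, D:8, E:21, F:16 → nearest is D
(7, 4) — d to each: A:15, B:19, C:14, D:9, E:22, F:15 → nearest is D
(-4, -8) — d to each: A:8, B:6, C:13, D:14, E:3, F:16 → nearest is E
5 of the 7 points have D as nearest.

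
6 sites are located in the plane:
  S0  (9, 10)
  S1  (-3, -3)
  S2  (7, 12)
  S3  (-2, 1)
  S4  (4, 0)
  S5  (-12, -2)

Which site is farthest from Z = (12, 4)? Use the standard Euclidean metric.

Compare squared distances (the ordering matches that of the actual distances):
|ZS0|² = (12−9)² + (4−10)² = 9 + 36 = 45
|ZS1|² = (12−(-3))² + (4−(-3))² = 225 + 49 = 274
|ZS2|² = (12−7)² + (4−12)² = 25 + 64 = 89
|ZS3|² = (12−(-2))² + (4−1)² = 196 + 9 = 205
|ZS4|² = (12−4)² + (4−0)² = 64 + 16 = 80
|ZS5|² = (12−(-12))² + (4−(-2))² = 576 + 36 = 612
The largest is to S5.

S5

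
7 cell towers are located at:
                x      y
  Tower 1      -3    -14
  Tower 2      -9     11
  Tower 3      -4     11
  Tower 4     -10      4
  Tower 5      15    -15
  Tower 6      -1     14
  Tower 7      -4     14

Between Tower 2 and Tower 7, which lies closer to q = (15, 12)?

Compare squared distances:
d²(q, Tower 2) = (15−(-9))² + (12−11)² = 576 + 1 = 577
d²(q, Tower 7) = (15−(-4))² + (12−14)² = 361 + 4 = 365
577 > 365, so Tower 7 is closer.

Tower 7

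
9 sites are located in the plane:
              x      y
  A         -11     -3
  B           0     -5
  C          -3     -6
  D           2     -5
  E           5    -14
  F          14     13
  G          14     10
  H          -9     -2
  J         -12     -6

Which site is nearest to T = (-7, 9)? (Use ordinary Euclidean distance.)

Since √ is increasing, it suffices to compare squared distances:
|TA|² = (-7−(-11))² + (9−(-3))² = 16 + 144 = 160
|TB|² = (-7−0)² + (9−(-5))² = 49 + 196 = 245
|TC|² = (-7−(-3))² + (9−(-6))² = 16 + 225 = 241
|TD|² = (-7−2)² + (9−(-5))² = 81 + 196 = 277
|TE|² = (-7−5)² + (9−(-14))² = 144 + 529 = 673
|TF|² = (-7−14)² + (9−13)² = 441 + 16 = 457
|TG|² = (-7−14)² + (9−10)² = 441 + 1 = 442
|TH|² = (-7−(-9))² + (9−(-2))² = 4 + 121 = 125
|TJ|² = (-7−(-12))² + (9−(-6))² = 25 + 225 = 250
Minimum is at H.

H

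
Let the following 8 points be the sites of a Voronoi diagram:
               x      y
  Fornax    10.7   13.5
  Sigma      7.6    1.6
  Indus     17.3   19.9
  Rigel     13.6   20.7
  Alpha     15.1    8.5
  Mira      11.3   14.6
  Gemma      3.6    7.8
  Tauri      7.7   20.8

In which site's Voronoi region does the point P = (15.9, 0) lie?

Sigma

Squared Euclidean distances:
d²(P, Fornax) = 27.04 + 182.25 = 209.29
d²(P, Sigma) = 68.89 + 2.56 = 71.45
d²(P, Indus) = 1.96 + 396.01 = 397.97
d²(P, Rigel) = 5.29 + 428.49 = 433.78
d²(P, Alpha) = 0.64 + 72.25 = 72.89
d²(P, Mira) = 21.16 + 213.16 = 234.32
d²(P, Gemma) = 151.29 + 60.84 = 212.13
d²(P, Tauri) = 67.24 + 432.64 = 499.88
Sigma is nearest.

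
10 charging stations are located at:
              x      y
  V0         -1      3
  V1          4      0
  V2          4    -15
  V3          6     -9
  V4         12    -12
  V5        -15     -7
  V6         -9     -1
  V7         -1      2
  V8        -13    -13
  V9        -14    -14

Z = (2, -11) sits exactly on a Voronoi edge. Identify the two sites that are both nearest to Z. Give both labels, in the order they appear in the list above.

V2 and V3

Squared distances from Z to each site:
|ZV0|² = 9 + 196 = 205
|ZV1|² = 4 + 121 = 125
|ZV2|² = 4 + 16 = 20
|ZV3|² = 16 + 4 = 20
|ZV4|² = 100 + 1 = 101
|ZV5|² = 289 + 16 = 305
|ZV6|² = 121 + 100 = 221
|ZV7|² = 9 + 169 = 178
|ZV8|² = 225 + 4 = 229
|ZV9|² = 256 + 9 = 265
Z is equidistant from V2 and V3 (both at squared distance 20), and every other site is strictly farther — so Z lies on the V2–V3 Voronoi edge.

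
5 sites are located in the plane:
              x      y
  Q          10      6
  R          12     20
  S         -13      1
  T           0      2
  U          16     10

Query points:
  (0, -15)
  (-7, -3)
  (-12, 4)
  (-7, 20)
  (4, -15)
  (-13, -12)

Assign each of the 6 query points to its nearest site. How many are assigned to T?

(0, -15) — d² to each: Q:541, R:1369, S:425, T:289, U:881 → nearest is T
(-7, -3) — d² to each: Q:370, R:890, S:52, T:74, U:698 → nearest is S
(-12, 4) — d² to each: Q:488, R:832, S:10, T:148, U:820 → nearest is S
(-7, 20) — d² to each: Q:485, R:361, S:397, T:373, U:629 → nearest is R
(4, -15) — d² to each: Q:477, R:1289, S:545, T:305, U:769 → nearest is T
(-13, -12) — d² to each: Q:853, R:1649, S:169, T:365, U:1325 → nearest is S
2 of the 6 points have T as nearest.

2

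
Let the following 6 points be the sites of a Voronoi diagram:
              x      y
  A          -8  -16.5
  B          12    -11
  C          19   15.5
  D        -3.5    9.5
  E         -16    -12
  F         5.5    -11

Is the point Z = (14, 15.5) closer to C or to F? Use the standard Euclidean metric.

Compare squared distances:
|ZC|² = (14−19)² + (15.5−15.5)² = 25 + 0 = 25
|ZF|² = (14−5.5)² + (15.5−(-11))² = 72.25 + 702.25 = 774.5
25 < 774.5, so C is closer.

C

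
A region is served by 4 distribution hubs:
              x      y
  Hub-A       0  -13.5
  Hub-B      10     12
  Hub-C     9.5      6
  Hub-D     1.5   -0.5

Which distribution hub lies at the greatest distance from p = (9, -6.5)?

Hub-B

Since √ is increasing, it suffices to compare squared distances:
d²(p, Hub-A) = (9−0)² + (-6.5−(-13.5))² = 81 + 49 = 130
d²(p, Hub-B) = (9−10)² + (-6.5−12)² = 1 + 342.25 = 343.25
d²(p, Hub-C) = (9−9.5)² + (-6.5−6)² = 0.25 + 156.25 = 156.5
d²(p, Hub-D) = (9−1.5)² + (-6.5−(-0.5))² = 56.25 + 36 = 92.25
The largest is to Hub-B.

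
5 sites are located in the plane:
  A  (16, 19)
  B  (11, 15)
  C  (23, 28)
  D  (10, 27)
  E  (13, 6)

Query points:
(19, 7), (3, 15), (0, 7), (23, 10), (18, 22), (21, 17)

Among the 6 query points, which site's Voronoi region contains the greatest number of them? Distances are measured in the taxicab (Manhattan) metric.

(19, 7) — d to each: A:15, B:16, C:25, D:29, E:7 → nearest is E
(3, 15) — d to each: A:17, B:8, C:33, D:19, E:19 → nearest is B
(0, 7) — d to each: A:28, B:19, C:44, D:30, E:14 → nearest is E
(23, 10) — d to each: A:16, B:17, C:18, D:30, E:14 → nearest is E
(18, 22) — d to each: A:5, B:14, C:11, D:13, E:21 → nearest is A
(21, 17) — d to each: A:7, B:12, C:13, D:21, E:19 → nearest is A
Tally — A:2, B:1, E:3. E captures the most (3).

E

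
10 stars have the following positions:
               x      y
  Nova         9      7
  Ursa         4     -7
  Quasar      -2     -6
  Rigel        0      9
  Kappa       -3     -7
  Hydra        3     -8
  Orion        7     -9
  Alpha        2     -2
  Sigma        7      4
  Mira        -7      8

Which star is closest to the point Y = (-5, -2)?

Quasar

Since √ is increasing, it suffices to compare squared distances:
d²(Y, Nova) = 196 + 81 = 277
d²(Y, Ursa) = 81 + 25 = 106
d²(Y, Quasar) = 9 + 16 = 25
d²(Y, Rigel) = 25 + 121 = 146
d²(Y, Kappa) = 4 + 25 = 29
d²(Y, Hydra) = 64 + 36 = 100
d²(Y, Orion) = 144 + 49 = 193
d²(Y, Alpha) = 49 + 0 = 49
d²(Y, Sigma) = 144 + 36 = 180
d²(Y, Mira) = 4 + 100 = 104
The smallest is to Quasar, so Y lies in the Voronoi region of Quasar.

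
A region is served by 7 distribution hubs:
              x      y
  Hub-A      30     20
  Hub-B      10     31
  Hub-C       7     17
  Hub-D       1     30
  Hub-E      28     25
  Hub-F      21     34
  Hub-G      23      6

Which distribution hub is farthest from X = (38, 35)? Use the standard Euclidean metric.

Compare squared distances (the ordering matches that of the actual distances):
d²(X, Hub-A) = (38−30)² + (35−20)² = 64 + 225 = 289
d²(X, Hub-B) = (38−10)² + (35−31)² = 784 + 16 = 800
d²(X, Hub-C) = (38−7)² + (35−17)² = 961 + 324 = 1285
d²(X, Hub-D) = (38−1)² + (35−30)² = 1369 + 25 = 1394
d²(X, Hub-E) = (38−28)² + (35−25)² = 100 + 100 = 200
d²(X, Hub-F) = (38−21)² + (35−34)² = 289 + 1 = 290
d²(X, Hub-G) = (38−23)² + (35−6)² = 225 + 841 = 1066
The largest is to Hub-D.

Hub-D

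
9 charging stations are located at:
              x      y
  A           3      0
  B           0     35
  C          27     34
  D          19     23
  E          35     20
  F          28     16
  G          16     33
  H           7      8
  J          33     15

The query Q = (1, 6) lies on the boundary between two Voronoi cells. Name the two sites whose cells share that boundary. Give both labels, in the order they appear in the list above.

A and H

Squared distances from Q to each site:
|QA|² = (1−3)² + (6−0)² = 4 + 36 = 40
|QB|² = (1−0)² + (6−35)² = 1 + 841 = 842
|QC|² = (1−27)² + (6−34)² = 676 + 784 = 1460
|QD|² = (1−19)² + (6−23)² = 324 + 289 = 613
|QE|² = (1−35)² + (6−20)² = 1156 + 196 = 1352
|QF|² = (1−28)² + (6−16)² = 729 + 100 = 829
|QG|² = (1−16)² + (6−33)² = 225 + 729 = 954
|QH|² = (1−7)² + (6−8)² = 36 + 4 = 40
|QJ|² = (1−33)² + (6−15)² = 1024 + 81 = 1105
Q is equidistant from A and H (both at squared distance 40), and every other site is strictly farther — so Q lies on the A–H Voronoi edge.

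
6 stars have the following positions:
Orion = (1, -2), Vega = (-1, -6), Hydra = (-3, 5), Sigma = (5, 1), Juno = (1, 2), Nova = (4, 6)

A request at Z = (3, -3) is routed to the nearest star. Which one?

Squared Euclidean distances:
d²(Z, Orion) = (3−1)² + (-3−(-2))² = 4 + 1 = 5
d²(Z, Vega) = (3−(-1))² + (-3−(-6))² = 16 + 9 = 25
d²(Z, Hydra) = (3−(-3))² + (-3−5)² = 36 + 64 = 100
d²(Z, Sigma) = (3−5)² + (-3−1)² = 4 + 16 = 20
d²(Z, Juno) = (3−1)² + (-3−2)² = 4 + 25 = 29
d²(Z, Nova) = (3−4)² + (-3−6)² = 1 + 81 = 82
Orion is nearest.

Orion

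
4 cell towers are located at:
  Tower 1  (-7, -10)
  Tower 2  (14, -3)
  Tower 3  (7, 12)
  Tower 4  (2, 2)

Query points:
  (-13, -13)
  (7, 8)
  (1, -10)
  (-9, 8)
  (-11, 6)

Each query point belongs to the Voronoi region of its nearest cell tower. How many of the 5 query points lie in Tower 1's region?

(-13, -13) — d² to each: Tower 1:45, Tower 2:829, Tower 3:1025, Tower 4:450 → nearest is Tower 1
(7, 8) — d² to each: Tower 1:520, Tower 2:170, Tower 3:16, Tower 4:61 → nearest is Tower 3
(1, -10) — d² to each: Tower 1:64, Tower 2:218, Tower 3:520, Tower 4:145 → nearest is Tower 1
(-9, 8) — d² to each: Tower 1:328, Tower 2:650, Tower 3:272, Tower 4:157 → nearest is Tower 4
(-11, 6) — d² to each: Tower 1:272, Tower 2:706, Tower 3:360, Tower 4:185 → nearest is Tower 4
2 of the 5 points have Tower 1 as nearest.

2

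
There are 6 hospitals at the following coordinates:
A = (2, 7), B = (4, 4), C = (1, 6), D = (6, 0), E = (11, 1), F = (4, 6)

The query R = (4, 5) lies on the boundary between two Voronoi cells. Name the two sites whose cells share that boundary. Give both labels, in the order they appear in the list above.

B and F

Squared distances from R to each site:
|RA|² = (4−2)² + (5−7)² = 4 + 4 = 8
|RB|² = (4−4)² + (5−4)² = 0 + 1 = 1
|RC|² = (4−1)² + (5−6)² = 9 + 1 = 10
|RD|² = (4−6)² + (5−0)² = 4 + 25 = 29
|RE|² = (4−11)² + (5−1)² = 49 + 16 = 65
|RF|² = (4−4)² + (5−6)² = 0 + 1 = 1
R is equidistant from B and F (both at squared distance 1), and every other site is strictly farther — so R lies on the B–F Voronoi edge.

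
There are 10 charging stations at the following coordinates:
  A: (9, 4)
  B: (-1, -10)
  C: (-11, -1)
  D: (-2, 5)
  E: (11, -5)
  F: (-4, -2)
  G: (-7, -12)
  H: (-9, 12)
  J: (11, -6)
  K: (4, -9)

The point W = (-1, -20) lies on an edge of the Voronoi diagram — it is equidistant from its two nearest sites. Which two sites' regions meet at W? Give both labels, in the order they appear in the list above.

Squared distances from W to each site:
|WA|² = (-1−9)² + (-20−4)² = 100 + 576 = 676
|WB|² = (-1−(-1))² + (-20−(-10))² = 0 + 100 = 100
|WC|² = (-1−(-11))² + (-20−(-1))² = 100 + 361 = 461
|WD|² = (-1−(-2))² + (-20−5)² = 1 + 625 = 626
|WE|² = (-1−11)² + (-20−(-5))² = 144 + 225 = 369
|WF|² = (-1−(-4))² + (-20−(-2))² = 9 + 324 = 333
|WG|² = (-1−(-7))² + (-20−(-12))² = 36 + 64 = 100
|WH|² = (-1−(-9))² + (-20−12)² = 64 + 1024 = 1088
|WJ|² = (-1−11)² + (-20−(-6))² = 144 + 196 = 340
|WK|² = (-1−4)² + (-20−(-9))² = 25 + 121 = 146
W is equidistant from B and G (both at squared distance 100), and every other site is strictly farther — so W lies on the B–G Voronoi edge.

B and G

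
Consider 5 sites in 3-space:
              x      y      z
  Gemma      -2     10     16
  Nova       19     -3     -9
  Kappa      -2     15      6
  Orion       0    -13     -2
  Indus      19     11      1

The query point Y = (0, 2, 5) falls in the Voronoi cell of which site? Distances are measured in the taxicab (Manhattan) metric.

Kappa

d(Y, Gemma) = |0−(-2)| + |2−10| + |5−16| = 2 + 8 + 11 = 21
d(Y, Nova) = |0−19| + |2−(-3)| + |5−(-9)| = 19 + 5 + 14 = 38
d(Y, Kappa) = |0−(-2)| + |2−15| + |5−6| = 2 + 13 + 1 = 16
d(Y, Orion) = |0−0| + |2−(-13)| + |5−(-2)| = 0 + 15 + 7 = 22
d(Y, Indus) = |0−19| + |2−11| + |5−1| = 19 + 9 + 4 = 32
Minimum is at Kappa.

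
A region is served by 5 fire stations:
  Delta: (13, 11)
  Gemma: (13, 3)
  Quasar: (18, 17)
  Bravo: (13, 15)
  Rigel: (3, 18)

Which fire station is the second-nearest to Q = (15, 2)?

Delta

Compare squared distances (the ordering matches that of the actual distances):
d²(Q, Delta) = (15−13)² + (2−11)² = 4 + 81 = 85
d²(Q, Gemma) = (15−13)² + (2−3)² = 4 + 1 = 5
d²(Q, Quasar) = (15−18)² + (2−17)² = 9 + 225 = 234
d²(Q, Bravo) = (15−13)² + (2−15)² = 4 + 169 = 173
d²(Q, Rigel) = (15−3)² + (2−18)² = 144 + 256 = 400
Sorted ascending: Gemma, Delta, Bravo, … — the second-nearest is Delta.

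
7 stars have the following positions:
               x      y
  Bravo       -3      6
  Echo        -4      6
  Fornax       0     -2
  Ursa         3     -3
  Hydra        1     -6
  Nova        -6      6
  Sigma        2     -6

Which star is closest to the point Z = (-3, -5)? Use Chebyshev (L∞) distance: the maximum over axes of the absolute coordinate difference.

Fornax

d(Z, Bravo) = max(0, 11) = 11
d(Z, Echo) = max(1, 11) = 11
d(Z, Fornax) = max(3, 3) = 3
d(Z, Ursa) = max(6, 2) = 6
d(Z, Hydra) = max(4, 1) = 4
d(Z, Nova) = max(3, 11) = 11
d(Z, Sigma) = max(5, 1) = 5
Minimum is at Fornax.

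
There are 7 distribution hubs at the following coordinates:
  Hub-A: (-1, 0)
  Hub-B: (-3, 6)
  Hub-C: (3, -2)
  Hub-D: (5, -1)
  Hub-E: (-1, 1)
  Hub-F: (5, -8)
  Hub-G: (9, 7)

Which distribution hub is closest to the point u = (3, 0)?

Since √ is increasing, it suffices to compare squared distances:
d²(u, Hub-A) = (3−(-1))² + (0−0)² = 16 + 0 = 16
d²(u, Hub-B) = (3−(-3))² + (0−6)² = 36 + 36 = 72
d²(u, Hub-C) = (3−3)² + (0−(-2))² = 0 + 4 = 4
d²(u, Hub-D) = (3−5)² + (0−(-1))² = 4 + 1 = 5
d²(u, Hub-E) = (3−(-1))² + (0−1)² = 16 + 1 = 17
d²(u, Hub-F) = (3−5)² + (0−(-8))² = 4 + 64 = 68
d²(u, Hub-G) = (3−9)² + (0−7)² = 36 + 49 = 85
The smallest is to Hub-C, so u lies in the Voronoi region of Hub-C.

Hub-C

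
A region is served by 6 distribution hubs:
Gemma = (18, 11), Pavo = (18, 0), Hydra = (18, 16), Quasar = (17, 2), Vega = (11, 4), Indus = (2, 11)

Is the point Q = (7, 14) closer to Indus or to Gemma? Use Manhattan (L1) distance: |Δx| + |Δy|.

d(Q, Indus) = |7−2| + |14−11| = 5 + 3 = 8
d(Q, Gemma) = |7−18| + |14−11| = 11 + 3 = 14
8 < 14, so Indus is closer.

Indus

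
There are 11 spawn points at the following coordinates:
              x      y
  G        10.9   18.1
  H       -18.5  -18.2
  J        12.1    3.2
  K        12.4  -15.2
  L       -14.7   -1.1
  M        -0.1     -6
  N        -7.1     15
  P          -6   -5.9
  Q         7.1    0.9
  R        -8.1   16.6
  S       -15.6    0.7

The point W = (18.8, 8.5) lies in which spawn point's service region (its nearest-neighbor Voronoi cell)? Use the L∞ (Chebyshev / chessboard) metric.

d(W,G) = max(7.9, 9.6) = 9.6
d(W,H) = max(37.3, 26.7) = 37.3
d(W,J) = max(6.7, 5.3) = 6.7
d(W,K) = max(6.4, 23.7) = 23.7
d(W,L) = max(33.5, 9.6) = 33.5
d(W,M) = max(18.9, 14.5) = 18.9
d(W,N) = max(25.9, 6.5) = 25.9
d(W,P) = max(24.8, 14.4) = 24.8
d(W,Q) = max(11.7, 7.6) = 11.7
d(W,R) = max(26.9, 8.1) = 26.9
d(W,S) = max(34.4, 7.8) = 34.4
The smallest is to J, so W lies in the Voronoi region of J.

J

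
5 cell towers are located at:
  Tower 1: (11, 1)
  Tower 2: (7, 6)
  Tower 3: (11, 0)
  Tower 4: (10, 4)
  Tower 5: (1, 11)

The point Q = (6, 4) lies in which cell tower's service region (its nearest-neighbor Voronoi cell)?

Squared Euclidean distances:
d²(Q, Tower 1) = (6−11)² + (4−1)² = 25 + 9 = 34
d²(Q, Tower 2) = (6−7)² + (4−6)² = 1 + 4 = 5
d²(Q, Tower 3) = (6−11)² + (4−0)² = 25 + 16 = 41
d²(Q, Tower 4) = (6−10)² + (4−4)² = 16 + 0 = 16
d²(Q, Tower 5) = (6−1)² + (4−11)² = 25 + 49 = 74
Minimum is at Tower 2.

Tower 2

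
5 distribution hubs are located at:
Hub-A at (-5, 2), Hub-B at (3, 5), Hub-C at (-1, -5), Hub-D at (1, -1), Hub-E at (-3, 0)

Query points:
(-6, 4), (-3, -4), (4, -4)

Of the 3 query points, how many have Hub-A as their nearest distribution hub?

(-6, 4) — d² to each: Hub-A:5, Hub-B:82, Hub-C:106, Hub-D:74, Hub-E:25 → nearest is Hub-A
(-3, -4) — d² to each: Hub-A:40, Hub-B:117, Hub-C:5, Hub-D:25, Hub-E:16 → nearest is Hub-C
(4, -4) — d² to each: Hub-A:117, Hub-B:82, Hub-C:26, Hub-D:18, Hub-E:65 → nearest is Hub-D
1 of the 3 points has Hub-A as nearest.

1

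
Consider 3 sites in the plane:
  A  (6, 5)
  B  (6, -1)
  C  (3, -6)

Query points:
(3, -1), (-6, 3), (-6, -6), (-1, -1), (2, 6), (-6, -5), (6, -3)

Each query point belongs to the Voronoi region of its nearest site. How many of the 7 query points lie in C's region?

(3, -1) — d² to each: A:45, B:9, C:25 → nearest is B
(-6, 3) — d² to each: A:148, B:160, C:162 → nearest is A
(-6, -6) — d² to each: A:265, B:169, C:81 → nearest is C
(-1, -1) — d² to each: A:85, B:49, C:41 → nearest is C
(2, 6) — d² to each: A:17, B:65, C:145 → nearest is A
(-6, -5) — d² to each: A:244, B:160, C:82 → nearest is C
(6, -3) — d² to each: A:64, B:4, C:18 → nearest is B
3 of the 7 points have C as nearest.

3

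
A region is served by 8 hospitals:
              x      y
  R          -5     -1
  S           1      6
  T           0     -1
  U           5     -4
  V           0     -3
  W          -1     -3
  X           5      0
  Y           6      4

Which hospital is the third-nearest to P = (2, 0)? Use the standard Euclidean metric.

Squared Euclidean distances:
|PR|² = 49 + 1 = 50
|PS|² = 1 + 36 = 37
|PT|² = 4 + 1 = 5
|PU|² = 9 + 16 = 25
|PV|² = 4 + 9 = 13
|PW|² = 9 + 9 = 18
|PX|² = 9 + 0 = 9
|PY|² = 16 + 16 = 32
Sorted ascending: T, X, V, W, … — the third-nearest is V.

V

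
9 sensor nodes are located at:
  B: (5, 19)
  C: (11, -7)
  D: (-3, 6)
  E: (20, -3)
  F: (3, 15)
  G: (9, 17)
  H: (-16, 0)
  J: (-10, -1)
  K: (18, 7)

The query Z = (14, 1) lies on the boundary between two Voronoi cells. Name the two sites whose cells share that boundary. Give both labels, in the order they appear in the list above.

E and K

Squared distances from Z to each site:
|ZB|² = (14−5)² + (1−19)² = 81 + 324 = 405
|ZC|² = (14−11)² + (1−(-7))² = 9 + 64 = 73
|ZD|² = (14−(-3))² + (1−6)² = 289 + 25 = 314
|ZE|² = (14−20)² + (1−(-3))² = 36 + 16 = 52
|ZF|² = (14−3)² + (1−15)² = 121 + 196 = 317
|ZG|² = (14−9)² + (1−17)² = 25 + 256 = 281
|ZH|² = (14−(-16))² + (1−0)² = 900 + 1 = 901
|ZJ|² = (14−(-10))² + (1−(-1))² = 576 + 4 = 580
|ZK|² = (14−18)² + (1−7)² = 16 + 36 = 52
Z is equidistant from E and K (both at squared distance 52), and every other site is strictly farther — so Z lies on the E–K Voronoi edge.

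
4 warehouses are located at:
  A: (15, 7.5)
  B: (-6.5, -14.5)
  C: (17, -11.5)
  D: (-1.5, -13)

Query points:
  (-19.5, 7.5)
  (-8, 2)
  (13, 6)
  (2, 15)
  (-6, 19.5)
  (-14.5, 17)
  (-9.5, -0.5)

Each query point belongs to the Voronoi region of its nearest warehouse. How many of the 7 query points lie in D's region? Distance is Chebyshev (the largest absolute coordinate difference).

(-19.5, 7.5) — d to each: A:34.5, B:22, C:36.5, D:20.5 → nearest is D
(-8, 2) — d to each: A:23, B:16.5, C:25, D:15 → nearest is D
(13, 6) — d to each: A:2, B:20.5, C:17.5, D:19 → nearest is A
(2, 15) — d to each: A:13, B:29.5, C:26.5, D:28 → nearest is A
(-6, 19.5) — d to each: A:21, B:34, C:31, D:32.5 → nearest is A
(-14.5, 17) — d to each: A:29.5, B:31.5, C:31.5, D:30 → nearest is A
(-9.5, -0.5) — d to each: A:24.5, B:14, C:26.5, D:12.5 → nearest is D
3 of the 7 points have D as nearest.

3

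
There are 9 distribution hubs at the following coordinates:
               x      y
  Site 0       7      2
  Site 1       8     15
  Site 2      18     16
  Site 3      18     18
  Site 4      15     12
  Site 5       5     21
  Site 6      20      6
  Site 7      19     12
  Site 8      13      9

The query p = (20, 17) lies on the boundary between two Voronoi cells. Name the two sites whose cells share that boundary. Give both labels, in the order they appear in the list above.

Squared distances from p to each site:
d²(p, Site 0) = (20−7)² + (17−2)² = 169 + 225 = 394
d²(p, Site 1) = (20−8)² + (17−15)² = 144 + 4 = 148
d²(p, Site 2) = (20−18)² + (17−16)² = 4 + 1 = 5
d²(p, Site 3) = (20−18)² + (17−18)² = 4 + 1 = 5
d²(p, Site 4) = (20−15)² + (17−12)² = 25 + 25 = 50
d²(p, Site 5) = (20−5)² + (17−21)² = 225 + 16 = 241
d²(p, Site 6) = (20−20)² + (17−6)² = 0 + 121 = 121
d²(p, Site 7) = (20−19)² + (17−12)² = 1 + 25 = 26
d²(p, Site 8) = (20−13)² + (17−9)² = 49 + 64 = 113
p is equidistant from Site 2 and Site 3 (both at squared distance 5), and every other site is strictly farther — so p lies on the Site 2–Site 3 Voronoi edge.

Site 2 and Site 3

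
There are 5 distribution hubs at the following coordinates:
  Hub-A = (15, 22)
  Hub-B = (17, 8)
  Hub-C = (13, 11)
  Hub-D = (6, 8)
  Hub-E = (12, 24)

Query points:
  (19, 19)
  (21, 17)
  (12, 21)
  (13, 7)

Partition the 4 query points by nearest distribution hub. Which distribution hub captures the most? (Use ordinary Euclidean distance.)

Hub-A

(19, 19) — d² to each: Hub-A:25, Hub-B:125, Hub-C:100, Hub-D:290, Hub-E:74 → nearest is Hub-A
(21, 17) — d² to each: Hub-A:61, Hub-B:97, Hub-C:100, Hub-D:306, Hub-E:130 → nearest is Hub-A
(12, 21) — d² to each: Hub-A:10, Hub-B:194, Hub-C:101, Hub-D:205, Hub-E:9 → nearest is Hub-E
(13, 7) — d² to each: Hub-A:229, Hub-B:17, Hub-C:16, Hub-D:50, Hub-E:290 → nearest is Hub-C
Tally — Hub-A:2, Hub-C:1, Hub-E:1. Hub-A captures the most (2).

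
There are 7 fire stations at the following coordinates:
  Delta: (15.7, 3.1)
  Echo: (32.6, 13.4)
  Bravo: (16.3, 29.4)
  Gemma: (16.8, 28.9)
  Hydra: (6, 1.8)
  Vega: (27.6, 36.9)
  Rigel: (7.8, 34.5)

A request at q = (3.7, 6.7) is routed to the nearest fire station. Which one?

Since √ is increasing, it suffices to compare squared distances:
d²(q, Delta) = 144 + 12.96 = 156.96
d²(q, Echo) = 835.21 + 44.89 = 880.1
d²(q, Bravo) = 158.76 + 515.29 = 674.05
d²(q, Gemma) = 171.61 + 492.84 = 664.45
d²(q, Hydra) = 5.29 + 24.01 = 29.3
d²(q, Vega) = 571.21 + 912.04 = 1483.25
d²(q, Rigel) = 16.81 + 772.84 = 789.65
The smallest is to Hydra, so q lies in the Voronoi region of Hydra.

Hydra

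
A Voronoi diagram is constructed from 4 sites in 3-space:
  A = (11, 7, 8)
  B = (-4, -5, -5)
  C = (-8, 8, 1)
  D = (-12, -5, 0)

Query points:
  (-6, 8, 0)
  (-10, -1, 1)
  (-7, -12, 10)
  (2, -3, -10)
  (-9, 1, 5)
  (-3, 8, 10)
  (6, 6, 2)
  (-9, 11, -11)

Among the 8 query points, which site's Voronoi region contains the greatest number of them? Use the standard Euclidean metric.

(-6, 8, 0) — d² to each: A:354, B:198, C:5, D:205 → nearest is C
(-10, -1, 1) — d² to each: A:554, B:88, C:85, D:21 → nearest is D
(-7, -12, 10) — d² to each: A:689, B:283, C:482, D:174 → nearest is D
(2, -3, -10) — d² to each: A:505, B:65, C:342, D:300 → nearest is B
(-9, 1, 5) — d² to each: A:445, B:161, C:66, D:70 → nearest is C
(-3, 8, 10) — d² to each: A:201, B:395, C:106, D:350 → nearest is C
(6, 6, 2) — d² to each: A:62, B:270, C:201, D:449 → nearest is A
(-9, 11, -11) — d² to each: A:777, B:317, C:154, D:386 → nearest is C
Tally — A:1, B:1, C:4, D:2. C captures the most (4).

C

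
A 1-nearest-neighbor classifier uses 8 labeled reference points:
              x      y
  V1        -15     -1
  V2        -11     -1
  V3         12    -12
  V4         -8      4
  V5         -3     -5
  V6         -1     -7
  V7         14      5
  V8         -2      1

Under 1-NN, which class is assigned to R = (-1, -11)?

V6

Compare squared distances (the ordering matches that of the actual distances):
|RV1|² = 196 + 100 = 296
|RV2|² = 100 + 100 = 200
|RV3|² = 169 + 1 = 170
|RV4|² = 49 + 225 = 274
|RV5|² = 4 + 36 = 40
|RV6|² = 0 + 16 = 16
|RV7|² = 225 + 256 = 481
|RV8|² = 1 + 144 = 145
Minimum is at V6.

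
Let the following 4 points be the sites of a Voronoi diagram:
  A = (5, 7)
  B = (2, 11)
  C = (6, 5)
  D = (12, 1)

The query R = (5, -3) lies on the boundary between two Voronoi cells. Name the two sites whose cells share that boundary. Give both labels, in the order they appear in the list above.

C and D

Squared distances from R to each site:
|RA|² = (5−5)² + (-3−7)² = 0 + 100 = 100
|RB|² = (5−2)² + (-3−11)² = 9 + 196 = 205
|RC|² = (5−6)² + (-3−5)² = 1 + 64 = 65
|RD|² = (5−12)² + (-3−1)² = 49 + 16 = 65
R is equidistant from C and D (both at squared distance 65), and every other site is strictly farther — so R lies on the C–D Voronoi edge.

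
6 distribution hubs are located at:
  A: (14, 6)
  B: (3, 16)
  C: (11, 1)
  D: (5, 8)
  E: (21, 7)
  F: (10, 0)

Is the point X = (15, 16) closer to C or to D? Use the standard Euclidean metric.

D

Compare squared distances:
|XC|² = (15−11)² + (16−1)² = 16 + 225 = 241
|XD|² = (15−5)² + (16−8)² = 100 + 64 = 164
241 > 164, so D is closer.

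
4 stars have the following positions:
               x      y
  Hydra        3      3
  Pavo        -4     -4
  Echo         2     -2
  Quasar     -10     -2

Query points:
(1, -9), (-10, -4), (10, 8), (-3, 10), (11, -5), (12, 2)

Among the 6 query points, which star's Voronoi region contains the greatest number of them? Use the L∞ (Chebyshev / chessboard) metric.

Hydra

(1, -9) — d to each: Hydra:12, Pavo:5, Echo:7, Quasar:11 → nearest is Pavo
(-10, -4) — d to each: Hydra:13, Pavo:6, Echo:12, Quasar:2 → nearest is Quasar
(10, 8) — d to each: Hydra:7, Pavo:14, Echo:10, Quasar:20 → nearest is Hydra
(-3, 10) — d to each: Hydra:7, Pavo:14, Echo:12, Quasar:12 → nearest is Hydra
(11, -5) — d to each: Hydra:8, Pavo:15, Echo:9, Quasar:21 → nearest is Hydra
(12, 2) — d to each: Hydra:9, Pavo:16, Echo:10, Quasar:22 → nearest is Hydra
Tally — Hydra:4, Pavo:1, Quasar:1. Hydra captures the most (4).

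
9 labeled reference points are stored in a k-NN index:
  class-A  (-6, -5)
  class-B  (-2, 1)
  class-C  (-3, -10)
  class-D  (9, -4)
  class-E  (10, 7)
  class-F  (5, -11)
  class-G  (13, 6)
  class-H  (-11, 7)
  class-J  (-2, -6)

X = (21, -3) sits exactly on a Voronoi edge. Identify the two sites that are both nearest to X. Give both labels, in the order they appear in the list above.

Squared distances from X to each site:
d²(X, class-A) = 729 + 4 = 733
d²(X, class-B) = 529 + 16 = 545
d²(X, class-C) = 576 + 49 = 625
d²(X, class-D) = 144 + 1 = 145
d²(X, class-E) = 121 + 100 = 221
d²(X, class-F) = 256 + 64 = 320
d²(X, class-G) = 64 + 81 = 145
d²(X, class-H) = 1024 + 100 = 1124
d²(X, class-J) = 529 + 9 = 538
X is equidistant from class-D and class-G (both at squared distance 145), and every other site is strictly farther — so X lies on the class-D–class-G Voronoi edge.

class-D and class-G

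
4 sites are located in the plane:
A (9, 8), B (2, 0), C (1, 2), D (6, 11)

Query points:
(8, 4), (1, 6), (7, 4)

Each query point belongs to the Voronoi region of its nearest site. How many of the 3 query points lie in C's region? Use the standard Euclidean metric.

(8, 4) — d² to each: A:17, B:52, C:53, D:53 → nearest is A
(1, 6) — d² to each: A:68, B:37, C:16, D:50 → nearest is C
(7, 4) — d² to each: A:20, B:41, C:40, D:50 → nearest is A
1 of the 3 points has C as nearest.

1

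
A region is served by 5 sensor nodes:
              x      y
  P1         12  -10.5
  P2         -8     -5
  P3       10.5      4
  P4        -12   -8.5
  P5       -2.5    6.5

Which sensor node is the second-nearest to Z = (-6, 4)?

P2

Compare squared distances (the ordering matches that of the actual distances):
|ZP1|² = (-6−12)² + (4−(-10.5))² = 324 + 210.25 = 534.25
|ZP2|² = (-6−(-8))² + (4−(-5))² = 4 + 81 = 85
|ZP3|² = (-6−10.5)² + (4−4)² = 272.25 + 0 = 272.25
|ZP4|² = (-6−(-12))² + (4−(-8.5))² = 36 + 156.25 = 192.25
|ZP5|² = (-6−(-2.5))² + (4−6.5)² = 12.25 + 6.25 = 18.5
Sorted ascending: P5, P2, P4, … — the second-nearest is P2.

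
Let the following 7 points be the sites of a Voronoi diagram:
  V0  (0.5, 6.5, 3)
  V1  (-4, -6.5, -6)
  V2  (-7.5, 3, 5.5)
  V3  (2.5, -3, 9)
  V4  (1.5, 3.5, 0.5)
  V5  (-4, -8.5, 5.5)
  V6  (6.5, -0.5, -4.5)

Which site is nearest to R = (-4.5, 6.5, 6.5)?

Compare squared distances (the ordering matches that of the actual distances):
|RV0|² = 25 + 0 + 12.25 = 37.25
|RV1|² = 0.25 + 169 + 156.25 = 325.5
|RV2|² = 9 + 12.25 + 1 = 22.25
|RV3|² = 49 + 90.25 + 6.25 = 145.5
|RV4|² = 36 + 9 + 36 = 81
|RV5|² = 0.25 + 225 + 1 = 226.25
|RV6|² = 121 + 49 + 121 = 291
V2 is nearest.

V2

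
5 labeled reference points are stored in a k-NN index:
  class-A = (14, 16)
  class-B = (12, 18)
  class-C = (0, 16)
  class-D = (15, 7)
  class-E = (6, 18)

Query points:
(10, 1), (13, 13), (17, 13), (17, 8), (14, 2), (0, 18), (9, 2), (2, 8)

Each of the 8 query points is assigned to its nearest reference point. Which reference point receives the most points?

(10, 1) — d² to each: class-A:241, class-B:293, class-C:325, class-D:61, class-E:305 → nearest is class-D
(13, 13) — d² to each: class-A:10, class-B:26, class-C:178, class-D:40, class-E:74 → nearest is class-A
(17, 13) — d² to each: class-A:18, class-B:50, class-C:298, class-D:40, class-E:146 → nearest is class-A
(17, 8) — d² to each: class-A:73, class-B:125, class-C:353, class-D:5, class-E:221 → nearest is class-D
(14, 2) — d² to each: class-A:196, class-B:260, class-C:392, class-D:26, class-E:320 → nearest is class-D
(0, 18) — d² to each: class-A:200, class-B:144, class-C:4, class-D:346, class-E:36 → nearest is class-C
(9, 2) — d² to each: class-A:221, class-B:265, class-C:277, class-D:61, class-E:265 → nearest is class-D
(2, 8) — d² to each: class-A:208, class-B:200, class-C:68, class-D:170, class-E:116 → nearest is class-C
Tally — class-A:2, class-C:2, class-D:4. class-D captures the most (4).

class-D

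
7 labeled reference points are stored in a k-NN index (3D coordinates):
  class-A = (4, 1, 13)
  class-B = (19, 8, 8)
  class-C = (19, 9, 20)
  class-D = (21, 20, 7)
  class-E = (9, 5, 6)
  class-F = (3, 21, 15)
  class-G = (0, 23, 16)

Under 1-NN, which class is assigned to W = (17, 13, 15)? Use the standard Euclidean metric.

class-C

Squared Euclidean distances:
d²(W, class-A) = (17−4)² + (13−1)² + (15−13)² = 169 + 144 + 4 = 317
d²(W, class-B) = (17−19)² + (13−8)² + (15−8)² = 4 + 25 + 49 = 78
d²(W, class-C) = (17−19)² + (13−9)² + (15−20)² = 4 + 16 + 25 = 45
d²(W, class-D) = (17−21)² + (13−20)² + (15−7)² = 16 + 49 + 64 = 129
d²(W, class-E) = (17−9)² + (13−5)² + (15−6)² = 64 + 64 + 81 = 209
d²(W, class-F) = (17−3)² + (13−21)² + (15−15)² = 196 + 64 + 0 = 260
d²(W, class-G) = (17−0)² + (13−23)² + (15−16)² = 289 + 100 + 1 = 390
Minimum is at class-C.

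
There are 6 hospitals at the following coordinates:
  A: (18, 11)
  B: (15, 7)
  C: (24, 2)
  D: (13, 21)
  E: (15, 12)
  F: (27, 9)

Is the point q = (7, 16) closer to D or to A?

Compare squared distances:
|qD|² = (7−13)² + (16−21)² = 36 + 25 = 61
|qA|² = (7−18)² + (16−11)² = 121 + 25 = 146
61 < 146, so D is closer.

D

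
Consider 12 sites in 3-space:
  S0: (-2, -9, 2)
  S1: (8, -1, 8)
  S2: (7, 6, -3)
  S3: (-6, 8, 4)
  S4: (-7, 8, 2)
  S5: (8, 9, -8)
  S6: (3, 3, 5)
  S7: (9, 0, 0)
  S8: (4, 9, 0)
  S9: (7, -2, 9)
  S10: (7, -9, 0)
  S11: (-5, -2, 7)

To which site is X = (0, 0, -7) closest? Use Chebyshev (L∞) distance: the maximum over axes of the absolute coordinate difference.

S2

d(X,S0) = max(2, 9, 9) = 9
d(X,S1) = max(8, 1, 15) = 15
d(X,S2) = max(7, 6, 4) = 7
d(X,S3) = max(6, 8, 11) = 11
d(X,S4) = max(7, 8, 9) = 9
d(X,S5) = max(8, 9, 1) = 9
d(X,S6) = max(3, 3, 12) = 12
d(X,S7) = max(9, 0, 7) = 9
d(X,S8) = max(4, 9, 7) = 9
d(X,S9) = max(7, 2, 16) = 16
d(X, S10) = max(7, 9, 7) = 9
d(X, S11) = max(5, 2, 14) = 14
S2 is nearest.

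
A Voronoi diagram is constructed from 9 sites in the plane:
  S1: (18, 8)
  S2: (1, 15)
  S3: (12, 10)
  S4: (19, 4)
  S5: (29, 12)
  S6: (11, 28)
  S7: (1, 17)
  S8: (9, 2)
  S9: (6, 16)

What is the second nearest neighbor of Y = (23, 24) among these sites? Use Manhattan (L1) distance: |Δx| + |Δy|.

S5

d(Y,S1) = |23−18| + |24−8| = 5 + 16 = 21
d(Y,S2) = |23−1| + |24−15| = 22 + 9 = 31
d(Y,S3) = |23−12| + |24−10| = 11 + 14 = 25
d(Y,S4) = |23−19| + |24−4| = 4 + 20 = 24
d(Y,S5) = |23−29| + |24−12| = 6 + 12 = 18
d(Y,S6) = |23−11| + |24−28| = 12 + 4 = 16
d(Y,S7) = |23−1| + |24−17| = 22 + 7 = 29
d(Y,S8) = |23−9| + |24−2| = 14 + 22 = 36
d(Y,S9) = |23−6| + |24−16| = 17 + 8 = 25
Sorted ascending: S6, S5, S1, … — the second-nearest is S5.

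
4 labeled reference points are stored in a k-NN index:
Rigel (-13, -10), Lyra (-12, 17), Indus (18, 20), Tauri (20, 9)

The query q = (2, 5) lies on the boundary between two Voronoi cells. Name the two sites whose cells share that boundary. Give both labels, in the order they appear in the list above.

Squared distances from q to each site:
d²(q, Rigel) = (2−(-13))² + (5−(-10))² = 225 + 225 = 450
d²(q, Lyra) = (2−(-12))² + (5−17)² = 196 + 144 = 340
d²(q, Indus) = (2−18)² + (5−20)² = 256 + 225 = 481
d²(q, Tauri) = (2−20)² + (5−9)² = 324 + 16 = 340
q is equidistant from Lyra and Tauri (both at squared distance 340), and every other site is strictly farther — so q lies on the Lyra–Tauri Voronoi edge.

Lyra and Tauri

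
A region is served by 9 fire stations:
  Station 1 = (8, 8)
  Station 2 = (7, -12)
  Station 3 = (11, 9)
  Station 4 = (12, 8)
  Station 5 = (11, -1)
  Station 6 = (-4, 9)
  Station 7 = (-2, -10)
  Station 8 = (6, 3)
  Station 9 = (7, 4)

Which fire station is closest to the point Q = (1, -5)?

Since √ is increasing, it suffices to compare squared distances:
d²(Q, Station 1) = (1−8)² + (-5−8)² = 49 + 169 = 218
d²(Q, Station 2) = (1−7)² + (-5−(-12))² = 36 + 49 = 85
d²(Q, Station 3) = (1−11)² + (-5−9)² = 100 + 196 = 296
d²(Q, Station 4) = (1−12)² + (-5−8)² = 121 + 169 = 290
d²(Q, Station 5) = (1−11)² + (-5−(-1))² = 100 + 16 = 116
d²(Q, Station 6) = (1−(-4))² + (-5−9)² = 25 + 196 = 221
d²(Q, Station 7) = (1−(-2))² + (-5−(-10))² = 9 + 25 = 34
d²(Q, Station 8) = (1−6)² + (-5−3)² = 25 + 64 = 89
d²(Q, Station 9) = (1−7)² + (-5−4)² = 36 + 81 = 117
Minimum is at Station 7.

Station 7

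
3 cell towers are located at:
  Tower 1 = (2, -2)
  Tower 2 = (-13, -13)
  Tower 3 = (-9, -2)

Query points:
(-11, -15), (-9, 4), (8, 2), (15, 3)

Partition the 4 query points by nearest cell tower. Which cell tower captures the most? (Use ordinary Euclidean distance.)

Tower 1

(-11, -15) — d² to each: Tower 1:338, Tower 2:8, Tower 3:173 → nearest is Tower 2
(-9, 4) — d² to each: Tower 1:157, Tower 2:305, Tower 3:36 → nearest is Tower 3
(8, 2) — d² to each: Tower 1:52, Tower 2:666, Tower 3:305 → nearest is Tower 1
(15, 3) — d² to each: Tower 1:194, Tower 2:1040, Tower 3:601 → nearest is Tower 1
Tally — Tower 1:2, Tower 2:1, Tower 3:1. Tower 1 captures the most (2).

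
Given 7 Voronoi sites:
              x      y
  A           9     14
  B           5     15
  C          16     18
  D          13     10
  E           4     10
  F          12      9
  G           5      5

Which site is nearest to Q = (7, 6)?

G

Compare squared distances (the ordering matches that of the actual distances):
|QA|² = 4 + 64 = 68
|QB|² = 4 + 81 = 85
|QC|² = 81 + 144 = 225
|QD|² = 36 + 16 = 52
|QE|² = 9 + 16 = 25
|QF|² = 25 + 9 = 34
|QG|² = 4 + 1 = 5
G is nearest.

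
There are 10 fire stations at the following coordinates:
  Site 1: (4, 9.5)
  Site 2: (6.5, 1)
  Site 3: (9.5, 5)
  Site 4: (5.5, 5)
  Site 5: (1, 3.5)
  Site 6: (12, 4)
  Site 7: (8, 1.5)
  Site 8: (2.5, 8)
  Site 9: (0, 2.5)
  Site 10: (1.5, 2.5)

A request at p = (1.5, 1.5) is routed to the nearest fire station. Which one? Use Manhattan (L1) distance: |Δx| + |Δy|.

d(p, Site 1) = |1.5−4| + |1.5−9.5| = 2.5 + 8 = 10.5
d(p, Site 2) = |1.5−6.5| + |1.5−1| = 5 + 0.5 = 5.5
d(p, Site 3) = |1.5−9.5| + |1.5−5| = 8 + 3.5 = 11.5
d(p, Site 4) = |1.5−5.5| + |1.5−5| = 4 + 3.5 = 7.5
d(p, Site 5) = |1.5−1| + |1.5−3.5| = 0.5 + 2 = 2.5
d(p, Site 6) = |1.5−12| + |1.5−4| = 10.5 + 2.5 = 13
d(p, Site 7) = |1.5−8| + |1.5−1.5| = 6.5 + 0 = 6.5
d(p, Site 8) = |1.5−2.5| + |1.5−8| = 1 + 6.5 = 7.5
d(p, Site 9) = |1.5−0| + |1.5−2.5| = 1.5 + 1 = 2.5
d(p, Site 10) = |1.5−1.5| + |1.5−2.5| = 0 + 1 = 1
Site 10 is nearest.

Site 10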